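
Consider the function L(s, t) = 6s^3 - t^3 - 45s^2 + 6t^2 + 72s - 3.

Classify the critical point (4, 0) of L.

The mixed partial ∂²L/∂s∂t is 0, so the Hessian at any point is diag(L_ss, L_tt) = diag(18(2s - 5), 6(-t + 2)).
At (4, 0): H = diag(54, 12).
Both eigenvalues are positive, so H is positive definite: a local minimum.

local minimum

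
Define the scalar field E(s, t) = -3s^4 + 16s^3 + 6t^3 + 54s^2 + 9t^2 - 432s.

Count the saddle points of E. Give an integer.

E separates as a function of s plus a function of t, so ∇E=0 decouples.
∂E/∂s = -12(s - 4)(s - 3)(s + 3) = 0 at s ∈ {-3, 3, 4}; ∂E/∂t = 18t(t + 1) = 0 at t ∈ {-1, 0}.
The Hessian is diagonal: diag(E_ss, E_tt). Second derivatives: E_ss(-3)=-504, E_ss(3)=72, E_ss(4)=-84; E_tt(-1)=-18, E_tt(0)=18.
Saddle points occur where the two diagonal entries have opposite signs: (-3, 0), (3, -1), (4, 0). Count: 3.

3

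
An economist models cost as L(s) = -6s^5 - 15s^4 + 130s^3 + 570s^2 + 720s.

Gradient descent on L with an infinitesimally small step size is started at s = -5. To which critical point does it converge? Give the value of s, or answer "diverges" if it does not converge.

L'(s) = -30(s - 4)(s + 1)(s + 2)(s + 3), so L'(-5) = -6480.
Gradient descent moves in the -L' direction, i.e. s is increasing.
The nearest critical point in that direction is s = -3, where L'' = 420 > 0 (a local minimum). The iterate converges there.

-3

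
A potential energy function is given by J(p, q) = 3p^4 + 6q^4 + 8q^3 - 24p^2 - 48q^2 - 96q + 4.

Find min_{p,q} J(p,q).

-268

J(p,q) separates as A(p) + B(q) + 4, so its minimum is min A + min B + 4.
A'(p) = 12p(p - 2)(p + 2) vanishes at p ∈ {-2, 0, 2}; B'(q) = 24(q - 2)(q + 1)(q + 2) vanishes at q ∈ {-2, -1, 2}.
Local minima of A (where A''>0): A(-2)=-48, A(2)=-48. Local minima of B: B(-2)=32, B(2)=-224.
So the global minimum of J is A(-2) + B(2) + 4 = -48 − 224 + 4 = -268, attained at (-2, 2).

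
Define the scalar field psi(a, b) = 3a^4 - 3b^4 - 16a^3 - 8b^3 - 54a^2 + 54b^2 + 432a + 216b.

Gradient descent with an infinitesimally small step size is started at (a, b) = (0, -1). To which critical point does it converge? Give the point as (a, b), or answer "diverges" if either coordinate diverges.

psi is separable, so gradient descent decouples: a follows -∂psi/∂a, b follows -∂psi/∂b.
∂psi/∂a = 12(a - 4)(a - 3)(a + 3); at a=0 this is 432, so a decreases.
∂psi/∂b = -12(b - 3)(b + 2)(b + 3); at b=-1 this is 96, so b decreases.
a converges to its nearest critical value -3 (a local min of the a-part); b converges to -2. The iterate converges to (-3, -2).

(-3, -2)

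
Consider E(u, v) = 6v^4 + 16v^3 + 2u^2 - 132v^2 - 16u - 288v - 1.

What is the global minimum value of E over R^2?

-1167

E(u,v) separates as P(u) + Q(v) − 1, so its minimum is min P + min Q − 1.
P'(u) = 4u - 16 vanishes at u ∈ {4}; Q'(v) = 24(v - 3)(v + 1)(v + 4) vanishes at v ∈ {-4, -1, 3}.
Local minima of P (where P''>0): P(4)=-32. Local minima of Q: Q(-4)=-448, Q(3)=-1134.
So the global minimum of E is P(4) + Q(3) − 1 = -32 − 1134 − 1 = -1167, attained at (4, 3).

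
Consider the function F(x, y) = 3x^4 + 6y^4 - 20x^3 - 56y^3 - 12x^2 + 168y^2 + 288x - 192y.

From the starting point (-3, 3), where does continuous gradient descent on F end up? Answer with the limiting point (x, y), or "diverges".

(-2, 4)

F is separable, so gradient descent decouples: x follows -∂F/∂x, y follows -∂F/∂y.
∂F/∂x = 12(x - 4)(x - 3)(x + 2); at x=-3 this is -504, so x increases.
∂F/∂y = 24(y - 4)(y - 2)(y - 1); at y=3 this is -48, so y increases.
x converges to its nearest critical value -2 (a local min of the x-part); y converges to 4. The iterate converges to (-2, 4).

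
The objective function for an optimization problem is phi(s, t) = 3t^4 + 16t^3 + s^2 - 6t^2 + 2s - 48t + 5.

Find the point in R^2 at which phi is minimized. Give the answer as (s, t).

(-1, -4)

phi(s,t) separates as P(s) + Q(t) + 5, so its minimum is min P + min Q + 5.
P'(s) = 2s + 2 vanishes at s ∈ {-1}; Q'(t) = 12(t - 1)(t + 1)(t + 4) vanishes at t ∈ {-4, -1, 1}.
Local minima of P (where P''>0): P(-1)=-1. Local minima of Q: Q(-4)=-160, Q(1)=-35.
So the global minimum of phi is P(-1) + Q(-4) + 5 = -1 − 160 + 5 = -156, attained at (-1, -4).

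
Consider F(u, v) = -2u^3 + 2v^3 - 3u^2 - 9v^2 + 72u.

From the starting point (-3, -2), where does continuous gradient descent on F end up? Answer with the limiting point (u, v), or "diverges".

F is separable, so gradient descent decouples: u follows -∂F/∂u, v follows -∂F/∂v.
∂F/∂u = -6(u - 3)(u + 4); at u=-3 this is 36, so u decreases.
∂F/∂v = 6v(v - 3); at v=-2 this is 60, so v decreases.
The v-coordinate has no critical point in that direction and runs off to infinity.

diverges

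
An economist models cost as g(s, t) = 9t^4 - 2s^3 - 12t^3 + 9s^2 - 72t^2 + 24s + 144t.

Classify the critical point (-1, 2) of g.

The mixed partial ∂²g/∂s∂t is 0, so the Hessian at any point is diag(g_ss, g_tt) = diag(6(-2s + 3), 36(3t^2 - 2t - 4)).
At (-1, 2): H = diag(30, 144).
Both eigenvalues are positive, so H is positive definite: a local minimum.

local minimum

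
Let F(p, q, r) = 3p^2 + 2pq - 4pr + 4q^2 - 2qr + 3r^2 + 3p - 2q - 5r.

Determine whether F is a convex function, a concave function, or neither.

convex

F is quadratic, so its Hessian is the constant matrix H = [[6, 2, -4], [2, 8, -2], [-4, -2, 6]].
Leading principal minors: 6, 44, 144.
All positive ⇒ H ≻ 0 ⇒ convex.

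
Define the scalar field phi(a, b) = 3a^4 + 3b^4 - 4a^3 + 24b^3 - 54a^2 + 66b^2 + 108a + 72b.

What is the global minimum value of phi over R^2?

phi(a,b) separates as P(a) + Q(b), so its minimum is min P + min Q.
P'(a) = 12(a - 3)(a - 1)(a + 3) vanishes at a ∈ {-3, 1, 3}; Q'(b) = 12(b + 1)(b + 2)(b + 3) vanishes at b ∈ {-3, -2, -1}.
Local minima of P (where P''>0): P(-3)=-459, P(3)=-27. Local minima of Q: Q(-3)=-27, Q(-1)=-27.
So the global minimum of phi is P(-3) + Q(-3) = -459 − 27 = -486, attained at (-3, -3).

-486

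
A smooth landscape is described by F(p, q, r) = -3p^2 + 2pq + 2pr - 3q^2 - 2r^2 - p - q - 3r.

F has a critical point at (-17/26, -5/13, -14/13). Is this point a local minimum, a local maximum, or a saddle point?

local maximum

The Hessian is constant: H = [[-6, 2, 2], [2, -6, 0], [2, 0, -4]].
Leading principal minors: Δ₁ = -6, Δ₂ = 32, Δ₃ = -104.
The minors alternate sign starting negative (−, +, −), so H is negative definite: a local maximum.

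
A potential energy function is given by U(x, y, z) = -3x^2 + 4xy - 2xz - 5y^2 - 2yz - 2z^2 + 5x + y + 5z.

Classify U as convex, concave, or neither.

concave

U is quadratic, so its Hessian is the constant matrix H = [[-6, 4, -2], [4, -10, -2], [-2, -2, -4]].
Leading principal minors: -6, 44, -80.
Signs alternate −, +, − ⇒ H ≺ 0 ⇒ concave.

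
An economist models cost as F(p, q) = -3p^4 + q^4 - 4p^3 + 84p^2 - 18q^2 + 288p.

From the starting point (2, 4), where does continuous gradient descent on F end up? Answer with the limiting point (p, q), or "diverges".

(-2, 3)

F is separable, so gradient descent decouples: p follows -∂F/∂p, q follows -∂F/∂q.
∂F/∂p = -12(p - 4)(p + 2)(p + 3); at p=2 this is 480, so p decreases.
∂F/∂q = 4q(q - 3)(q + 3); at q=4 this is 112, so q decreases.
p converges to its nearest critical value -2 (a local min of the p-part); q converges to 3. The iterate converges to (-2, 3).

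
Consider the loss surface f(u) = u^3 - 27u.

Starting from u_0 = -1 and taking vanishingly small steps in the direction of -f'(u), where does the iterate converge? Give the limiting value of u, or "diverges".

f'(u) = 3(u - 3)(u + 3), so f'(-1) = -24.
Gradient descent moves in the -f' direction, i.e. u is increasing.
The nearest critical point in that direction is u = 3, where f'' = 18 > 0 (a local minimum). The iterate converges there.

3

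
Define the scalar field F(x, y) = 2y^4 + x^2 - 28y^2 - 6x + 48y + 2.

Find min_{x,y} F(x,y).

-241

F(x,y) separates as P(x) + Q(y) + 2, so its minimum is min P + min Q + 2.
P'(x) = 2x - 6 vanishes at x ∈ {3}; Q'(y) = 8(y - 2)(y - 1)(y + 3) vanishes at y ∈ {-3, 1, 2}.
Local minima of P (where P''>0): P(3)=-9. Local minima of Q: Q(-3)=-234, Q(2)=16.
So the global minimum of F is P(3) + Q(-3) + 2 = -9 − 234 + 2 = -241, attained at (3, -3).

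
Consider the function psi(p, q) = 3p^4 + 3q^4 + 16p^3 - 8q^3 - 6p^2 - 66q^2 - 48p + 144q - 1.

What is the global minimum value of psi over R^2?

psi(p,q) separates as A(p) + B(q) − 1, so its minimum is min A + min B − 1.
A'(p) = 12(p - 1)(p + 1)(p + 4) vanishes at p ∈ {-4, -1, 1}; B'(q) = 12(q - 4)(q - 1)(q + 3) vanishes at q ∈ {-3, 1, 4}.
Local minima of A (where A''>0): A(-4)=-160, A(1)=-35. Local minima of B: B(-3)=-567, B(4)=-224.
So the global minimum of psi is A(-4) + B(-3) − 1 = -160 − 567 − 1 = -728, attained at (-4, -3).

-728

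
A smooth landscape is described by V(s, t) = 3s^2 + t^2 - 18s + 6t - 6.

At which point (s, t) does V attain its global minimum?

(3, -3)

V(s,t) separates as P(s) + Q(t) − 6, so its minimum is min P + min Q − 6.
P'(s) = 6s - 18 vanishes at s ∈ {3}; Q'(t) = 2(t + 3) vanishes at t ∈ {-3}.
Local minima of P (where P''>0): P(3)=-27. Local minima of Q: Q(-3)=-9.
So the global minimum of V is P(3) + Q(-3) − 6 = -27 − 9 − 6 = -42, attained at (3, -3).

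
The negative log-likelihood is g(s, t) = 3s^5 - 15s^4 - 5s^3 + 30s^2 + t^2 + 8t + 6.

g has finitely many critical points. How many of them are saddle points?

g separates as a function of s plus a function of t, so ∇g=0 decouples.
∂g/∂s = 15s(s - 4)(s - 1)(s + 1) = 0 at s ∈ {-1, 0, 1, 4}; ∂g/∂t = 2(t + 4) = 0 at t ∈ {-4}.
The Hessian is diagonal: diag(g_ss, g_tt). Second derivatives: g_ss(-1)=-150, g_ss(0)=60, g_ss(1)=-90, g_ss(4)=900; g_tt(-4)=2.
Saddle points occur where the two diagonal entries have opposite signs: (-1, -4), (1, -4). Count: 2.

2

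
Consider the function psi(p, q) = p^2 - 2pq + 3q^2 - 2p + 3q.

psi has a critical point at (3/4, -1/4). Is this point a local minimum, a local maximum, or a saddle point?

The Hessian of psi is constant: H = [[2, -2], [-2, 6]].
det(H) = 2·6 − (-2)² = 8.
det(H) > 0 and tr(H) = 8 > 0, so H is positive definite and the point is a local minimum.

local minimum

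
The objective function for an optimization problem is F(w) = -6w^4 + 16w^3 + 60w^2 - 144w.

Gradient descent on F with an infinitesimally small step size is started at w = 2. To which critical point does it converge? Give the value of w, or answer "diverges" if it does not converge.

F'(w) = -24(w - 3)(w - 1)(w + 2), so F'(2) = 96.
Gradient descent moves in the -F' direction, i.e. w is decreasing.
The nearest critical point in that direction is w = 1, where F'' = 144 > 0 (a local minimum). The iterate converges there.

1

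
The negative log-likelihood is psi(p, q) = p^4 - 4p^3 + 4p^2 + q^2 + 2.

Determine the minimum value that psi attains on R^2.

psi(p,q) separates as A(p) + B(q) + 2, so its minimum is min A + min B + 2.
A'(p) = 4p(p - 2)(p - 1) vanishes at p ∈ {0, 1, 2}; B'(q) = 2q vanishes at q ∈ {0}.
Local minima of A (where A''>0): A(0)=0, A(2)=0. Local minima of B: B(0)=0.
So the global minimum of psi is A(0) + B(0) + 2 = 0 + 0 + 2 = 2, attained at (0, 0).

2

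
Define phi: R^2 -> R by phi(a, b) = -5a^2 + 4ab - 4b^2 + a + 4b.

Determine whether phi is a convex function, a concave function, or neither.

phi is quadratic, so its Hessian is the constant matrix H = [[-10, 4], [4, -8]].
det(H) = 64, tr(H) = -18.
det(H) > 0 and tr(H) < 0, so H is negative definite everywhere: concave.

concave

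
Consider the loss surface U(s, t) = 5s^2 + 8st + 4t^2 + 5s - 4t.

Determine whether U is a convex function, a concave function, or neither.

U is quadratic, so its Hessian is the constant matrix H = [[10, 8], [8, 8]].
det(H) = 16, tr(H) = 18.
det(H) > 0 and tr(H) > 0, so H is positive definite everywhere: convex.

convex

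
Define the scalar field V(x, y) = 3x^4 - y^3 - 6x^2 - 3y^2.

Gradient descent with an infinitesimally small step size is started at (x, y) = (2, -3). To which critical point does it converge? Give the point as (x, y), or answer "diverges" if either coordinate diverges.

(1, -2)

V is separable, so gradient descent decouples: x follows -∂V/∂x, y follows -∂V/∂y.
∂V/∂x = 12x(x - 1)(x + 1); at x=2 this is 72, so x decreases.
∂V/∂y = -3y(y + 2); at y=-3 this is -9, so y increases.
x converges to its nearest critical value 1 (a local min of the x-part); y converges to -2. The iterate converges to (1, -2).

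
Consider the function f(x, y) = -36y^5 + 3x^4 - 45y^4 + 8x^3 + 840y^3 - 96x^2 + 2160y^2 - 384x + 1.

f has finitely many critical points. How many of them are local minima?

f separates as a function of x plus a function of y, so ∇f=0 decouples.
∂f/∂x = 12(x - 4)(x + 2)(x + 4) = 0 at x ∈ {-4, -2, 4}; ∂f/∂y = -180y(y - 4)(y + 2)(y + 3) = 0 at y ∈ {-3, -2, 0, 4}.
The Hessian is diagonal: diag(f_xx, f_yy). Second derivatives: f_xx(-4)=192, f_xx(-2)=-144, f_xx(4)=576; f_yy(-3)=3780, f_yy(-2)=-2160, f_yy(0)=4320, f_yy(4)=-30240.
Local minima occur where both diagonal entries positive: (-4, -3), (-4, 0), (4, -3), (4, 0). Count: 4.

4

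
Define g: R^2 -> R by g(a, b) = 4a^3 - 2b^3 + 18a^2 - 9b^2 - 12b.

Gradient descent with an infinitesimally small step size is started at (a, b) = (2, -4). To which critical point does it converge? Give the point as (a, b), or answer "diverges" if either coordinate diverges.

(0, -2)

g is separable, so gradient descent decouples: a follows -∂g/∂a, b follows -∂g/∂b.
∂g/∂a = 12a(a + 3); at a=2 this is 120, so a decreases.
∂g/∂b = -6(b + 1)(b + 2); at b=-4 this is -36, so b increases.
a converges to its nearest critical value 0 (a local min of the a-part); b converges to -2. The iterate converges to (0, -2).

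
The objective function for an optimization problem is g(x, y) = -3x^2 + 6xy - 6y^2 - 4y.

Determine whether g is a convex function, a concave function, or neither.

g is quadratic, so its Hessian is the constant matrix H = [[-6, 6], [6, -12]].
det(H) = 36, tr(H) = -18.
det(H) > 0 and tr(H) < 0, so H is negative definite everywhere: concave.

concave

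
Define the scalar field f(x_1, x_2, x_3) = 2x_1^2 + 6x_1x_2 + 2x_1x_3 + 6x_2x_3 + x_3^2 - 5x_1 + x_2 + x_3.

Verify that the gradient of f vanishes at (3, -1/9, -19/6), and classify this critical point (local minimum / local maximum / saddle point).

saddle point

∇f = (4x_1 + 6x_2 + 2x_3 - 5, 6x_1 + 6x_3 + 1, 2x_1 + 6x_2 + 2x_3 + 1); substituting (3, -1/9, -19/6) gives ∇f = (0, 0, 0), so (3, -1/9, -19/6) is indeed a critical point.
The Hessian is constant: H = [[4, 6, 2], [6, 0, 6], [2, 6, 2]].
Leading principal minors: Δ₁ = 4, Δ₂ = -36, Δ₃ = -72.
The minors fit neither the all-positive nor the alternating-sign pattern, so H is indefinite: a saddle point.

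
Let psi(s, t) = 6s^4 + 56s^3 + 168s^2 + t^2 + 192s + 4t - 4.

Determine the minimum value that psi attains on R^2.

psi(s,t) separates as P(s) + Q(t) − 4, so its minimum is min P + min Q − 4.
P'(s) = 24(s + 1)(s + 2)(s + 4) vanishes at s ∈ {-4, -2, -1}; Q'(t) = 2(t + 2) vanishes at t ∈ {-2}.
Local minima of P (where P''>0): P(-4)=-128, P(-1)=-74. Local minima of Q: Q(-2)=-4.
So the global minimum of psi is P(-4) + Q(-2) − 4 = -128 − 4 − 4 = -136, attained at (-4, -2).

-136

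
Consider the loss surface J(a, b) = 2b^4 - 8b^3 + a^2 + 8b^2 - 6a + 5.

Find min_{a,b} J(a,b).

-4

J(a,b) separates as P(a) + Q(b) + 5, so its minimum is min P + min Q + 5.
P'(a) = 2a - 6 vanishes at a ∈ {3}; Q'(b) = 8b(b - 2)(b - 1) vanishes at b ∈ {0, 1, 2}.
Local minima of P (where P''>0): P(3)=-9. Local minima of Q: Q(0)=0, Q(2)=0.
So the global minimum of J is P(3) + Q(0) + 5 = -9 + 0 + 5 = -4, attained at (3, 0).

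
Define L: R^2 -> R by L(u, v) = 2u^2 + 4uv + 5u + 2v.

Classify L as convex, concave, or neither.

L is quadratic, so its Hessian is the constant matrix H = [[4, 4], [4, 0]].
det(H) = -16, tr(H) = 4.
det(H) < 0, so H is indefinite: neither convex nor concave.

neither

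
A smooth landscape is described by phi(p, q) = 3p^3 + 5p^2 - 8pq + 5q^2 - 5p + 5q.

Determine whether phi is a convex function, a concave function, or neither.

The term 3p^3 is cubic, so the Hessian is not constant.
∂²phi/∂p² = 18p + 10, which takes both signs as p varies (negative for sufficiently negative p). A diagonal entry of the Hessian changing sign means the Hessian is neither positive- nor negative-semidefinite on all of R^2.

neither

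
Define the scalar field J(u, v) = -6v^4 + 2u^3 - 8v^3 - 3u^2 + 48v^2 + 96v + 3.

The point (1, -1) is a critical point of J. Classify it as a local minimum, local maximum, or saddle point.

local minimum

The mixed partial ∂²J/∂u∂v is 0, so the Hessian at any point is diag(J_uu, J_vv) = diag(6(2u - 1), 24(-3v^2 - 2v + 4)).
At (1, -1): H = diag(6, 72).
Both eigenvalues are positive, so H is positive definite: a local minimum.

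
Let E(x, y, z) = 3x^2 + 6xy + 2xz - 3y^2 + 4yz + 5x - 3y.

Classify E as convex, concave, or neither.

neither

E is quadratic, so its Hessian is the constant matrix H = [[6, 6, 2], [6, -6, 4], [2, 4, 0]].
Leading principal minors: 6, -72, 24.
Neither pattern holds ⇒ H is indefinite ⇒ neither convex nor concave.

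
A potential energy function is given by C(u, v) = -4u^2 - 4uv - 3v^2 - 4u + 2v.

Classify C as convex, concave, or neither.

C is quadratic, so its Hessian is the constant matrix H = [[-8, -4], [-4, -6]].
det(H) = 32, tr(H) = -14.
det(H) > 0 and tr(H) < 0, so H is negative definite everywhere: concave.

concave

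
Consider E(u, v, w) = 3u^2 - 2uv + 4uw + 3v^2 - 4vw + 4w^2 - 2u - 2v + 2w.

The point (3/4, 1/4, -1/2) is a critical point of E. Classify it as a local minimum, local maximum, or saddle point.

local minimum

The Hessian is constant: H = [[6, -2, 4], [-2, 6, -4], [4, -4, 8]].
Leading principal minors: Δ₁ = 6, Δ₂ = 32, Δ₃ = 128.
All leading minors are positive, so H is positive definite: a local minimum.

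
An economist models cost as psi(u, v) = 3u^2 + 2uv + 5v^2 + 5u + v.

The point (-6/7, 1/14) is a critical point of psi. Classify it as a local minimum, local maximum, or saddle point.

local minimum

The Hessian of psi is constant: H = [[6, 2], [2, 10]].
det(H) = 6·10 − 2² = 56.
det(H) > 0 and tr(H) = 16 > 0, so H is positive definite and the point is a local minimum.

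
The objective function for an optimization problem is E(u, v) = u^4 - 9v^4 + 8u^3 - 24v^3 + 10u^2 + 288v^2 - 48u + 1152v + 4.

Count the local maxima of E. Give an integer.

E separates as a function of u plus a function of v, so ∇E=0 decouples.
∂E/∂u = 4(u - 1)(u + 3)(u + 4) = 0 at u ∈ {-4, -3, 1}; ∂E/∂v = -36(v - 4)(v + 2)(v + 4) = 0 at v ∈ {-4, -2, 4}.
The Hessian is diagonal: diag(E_uu, E_vv). Second derivatives: E_uu(-4)=20, E_uu(-3)=-16, E_uu(1)=80; E_vv(-4)=-576, E_vv(-2)=432, E_vv(4)=-1728.
Local maxima occur where both diagonal entries negative: (-3, -4), (-3, 4). Count: 2.

2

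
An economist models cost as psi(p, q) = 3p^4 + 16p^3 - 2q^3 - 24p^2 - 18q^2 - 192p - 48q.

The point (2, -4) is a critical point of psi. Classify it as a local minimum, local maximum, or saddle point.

The mixed partial ∂²psi/∂p∂q is 0, so the Hessian at any point is diag(psi_pp, psi_qq) = diag(12(3p^2 + 8p - 4), -12(q + 3)).
At (2, -4): H = diag(288, 12).
Both eigenvalues are positive, so H is positive definite: a local minimum.

local minimum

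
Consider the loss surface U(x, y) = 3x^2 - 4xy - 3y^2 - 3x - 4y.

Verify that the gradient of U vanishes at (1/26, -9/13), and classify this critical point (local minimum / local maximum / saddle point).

saddle point

∇U = (6x - 4y - 3, -4x - 6y - 4); substituting (1/26, -9/13) gives ∇U = (0, 0), so (1/26, -9/13) is indeed a critical point.
The Hessian of U is constant: H = [[6, -4], [-4, -6]].
det(H) = 6·(-6) − (-4)² = -52.
Since det(H) < 0, H is indefinite and the critical point is a saddle point.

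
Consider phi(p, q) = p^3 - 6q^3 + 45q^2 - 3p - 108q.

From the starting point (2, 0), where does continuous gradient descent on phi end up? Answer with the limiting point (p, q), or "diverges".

phi is separable, so gradient descent decouples: p follows -∂phi/∂p, q follows -∂phi/∂q.
∂phi/∂p = 3(p - 1)(p + 1); at p=2 this is 9, so p decreases.
∂phi/∂q = -18(q - 3)(q - 2); at q=0 this is -108, so q increases.
p converges to its nearest critical value 1 (a local min of the p-part); q converges to 2. The iterate converges to (1, 2).

(1, 2)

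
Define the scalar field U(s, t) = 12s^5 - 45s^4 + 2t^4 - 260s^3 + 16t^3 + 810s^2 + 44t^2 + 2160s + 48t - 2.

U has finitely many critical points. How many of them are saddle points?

6

U separates as a function of s plus a function of t, so ∇U=0 decouples.
∂U/∂s = 60(s - 4)(s - 3)(s + 1)(s + 3) = 0 at s ∈ {-3, -1, 3, 4}; ∂U/∂t = 8(t + 1)(t + 2)(t + 3) = 0 at t ∈ {-3, -2, -1}.
The Hessian is diagonal: diag(U_ss, U_tt). Second derivatives: U_ss(-3)=-5040, U_ss(-1)=2400, U_ss(3)=-1440, U_ss(4)=2100; U_tt(-3)=16, U_tt(-2)=-8, U_tt(-1)=16.
Saddle points occur where the two diagonal entries have opposite signs: (-3, -3), (-3, -1), (-1, -2), (3, -3), (3, -1), (4, -2). Count: 6.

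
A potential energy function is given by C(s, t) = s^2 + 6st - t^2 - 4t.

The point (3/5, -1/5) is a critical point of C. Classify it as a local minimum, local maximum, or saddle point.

saddle point

The Hessian of C is constant: H = [[2, 6], [6, -2]].
det(H) = 2·(-2) − 6² = -40.
Since det(H) < 0, H is indefinite and the critical point is a saddle point.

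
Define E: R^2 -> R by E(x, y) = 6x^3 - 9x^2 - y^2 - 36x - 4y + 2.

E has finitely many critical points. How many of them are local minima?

0

E separates as a function of x plus a function of y, so ∇E=0 decouples.
∂E/∂x = 18(x - 2)(x + 1) = 0 at x ∈ {-1, 2}; ∂E/∂y = -2(y + 2) = 0 at y ∈ {-2}.
The Hessian is diagonal: diag(E_xx, E_yy). Second derivatives: E_xx(-1)=-54, E_xx(2)=54; E_yy(-2)=-2.
Local minima occur where both diagonal entries positive: none. Count: 0.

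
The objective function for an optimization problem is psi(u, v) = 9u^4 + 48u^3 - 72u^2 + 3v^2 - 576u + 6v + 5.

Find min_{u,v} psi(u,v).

psi(u,v) separates as P(u) + Q(v) + 5, so its minimum is min P + min Q + 5.
P'(u) = 36(u - 2)(u + 2)(u + 4) vanishes at u ∈ {-4, -2, 2}; Q'(v) = 6v + 6 vanishes at v ∈ {-1}.
Local minima of P (where P''>0): P(-4)=384, P(2)=-912. Local minima of Q: Q(-1)=-3.
So the global minimum of psi is P(2) + Q(-1) + 5 = -912 − 3 + 5 = -910, attained at (2, -1).

-910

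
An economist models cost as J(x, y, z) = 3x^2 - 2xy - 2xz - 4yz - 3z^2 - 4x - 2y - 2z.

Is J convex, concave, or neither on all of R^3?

neither

J is quadratic, so its Hessian is the constant matrix H = [[6, -2, -2], [-2, 0, -4], [-2, -4, -6]].
Leading principal minors: 6, -4, -104.
Neither pattern holds ⇒ H is indefinite ⇒ neither convex nor concave.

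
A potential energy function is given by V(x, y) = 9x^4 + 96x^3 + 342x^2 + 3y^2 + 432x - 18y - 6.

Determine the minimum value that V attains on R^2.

V(x,y) separates as P(x) + Q(y) − 6, so its minimum is min P + min Q − 6.
P'(x) = 36(x + 1)(x + 3)(x + 4) vanishes at x ∈ {-4, -3, -1}; Q'(y) = 6y - 18 vanishes at y ∈ {3}.
Local minima of P (where P''>0): P(-4)=-96, P(-1)=-177. Local minima of Q: Q(3)=-27.
So the global minimum of V is P(-1) + Q(3) − 6 = -177 − 27 − 6 = -210, attained at (-1, 3).

-210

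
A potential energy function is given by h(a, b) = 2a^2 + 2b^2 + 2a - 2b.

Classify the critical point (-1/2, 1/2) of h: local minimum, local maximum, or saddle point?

The Hessian of h is constant: H = [[4, 0], [0, 4]].
det(H) = 4·4 − 0² = 16.
det(H) > 0 and tr(H) = 8 > 0, so H is positive definite and the point is a local minimum.

local minimum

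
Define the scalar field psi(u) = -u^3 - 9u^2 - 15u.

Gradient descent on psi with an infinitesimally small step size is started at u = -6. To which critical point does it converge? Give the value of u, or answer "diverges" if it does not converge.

psi'(u) = -3(u + 1)(u + 5), so psi'(-6) = -15.
Gradient descent moves in the -psi' direction, i.e. u is increasing.
The nearest critical point in that direction is u = -5, where psi'' = 12 > 0 (a local minimum). The iterate converges there.

-5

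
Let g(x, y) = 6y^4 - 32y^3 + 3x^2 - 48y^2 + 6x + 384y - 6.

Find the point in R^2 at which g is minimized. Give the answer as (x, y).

g(x,y) separates as P(x) + Q(y) − 6, so its minimum is min P + min Q − 6.
P'(x) = 6x + 6 vanishes at x ∈ {-1}; Q'(y) = 24(y - 4)(y - 2)(y + 2) vanishes at y ∈ {-2, 2, 4}.
Local minima of P (where P''>0): P(-1)=-3. Local minima of Q: Q(-2)=-608, Q(4)=256.
So the global minimum of g is P(-1) + Q(-2) − 6 = -3 − 608 − 6 = -617, attained at (-1, -2).

(-1, -2)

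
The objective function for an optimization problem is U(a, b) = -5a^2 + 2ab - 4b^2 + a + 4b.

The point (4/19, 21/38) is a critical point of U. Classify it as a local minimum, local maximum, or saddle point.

The Hessian of U is constant: H = [[-10, 2], [2, -8]].
det(H) = (-10)·(-8) − 2² = 76.
det(H) > 0 and tr(H) = -18 < 0, so H is negative definite and the point is a local maximum.

local maximum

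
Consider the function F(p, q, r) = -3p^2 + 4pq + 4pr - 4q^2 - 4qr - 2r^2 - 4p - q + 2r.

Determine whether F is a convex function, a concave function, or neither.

F is quadratic, so its Hessian is the constant matrix H = [[-6, 4, 4], [4, -8, -4], [4, -4, -4]].
Leading principal minors: -6, 32, -32.
Signs alternate −, +, − ⇒ H ≺ 0 ⇒ concave.

concave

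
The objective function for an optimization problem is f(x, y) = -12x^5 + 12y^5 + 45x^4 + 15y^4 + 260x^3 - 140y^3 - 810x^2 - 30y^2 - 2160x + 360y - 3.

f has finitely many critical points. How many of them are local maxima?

f separates as a function of x plus a function of y, so ∇f=0 decouples.
∂f/∂x = -60(x - 4)(x - 3)(x + 1)(x + 3) = 0 at x ∈ {-3, -1, 3, 4}; ∂f/∂y = 60(y - 2)(y - 1)(y + 1)(y + 3) = 0 at y ∈ {-3, -1, 1, 2}.
The Hessian is diagonal: diag(f_xx, f_yy). Second derivatives: f_xx(-3)=5040, f_xx(-1)=-2400, f_xx(3)=1440, f_xx(4)=-2100; f_yy(-3)=-2400, f_yy(-1)=720, f_yy(1)=-480, f_yy(2)=900.
Local maxima occur where both diagonal entries negative: (-1, -3), (-1, 1), (4, -3), (4, 1). Count: 4.

4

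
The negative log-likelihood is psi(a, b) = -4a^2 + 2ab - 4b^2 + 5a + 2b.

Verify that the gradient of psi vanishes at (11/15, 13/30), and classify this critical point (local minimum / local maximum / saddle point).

local maximum

∇psi = (-8a + 2b + 5, 2a - 8b + 2); substituting (11/15, 13/30) gives ∇psi = (0, 0), so (11/15, 13/30) is indeed a critical point.
The Hessian of psi is constant: H = [[-8, 2], [2, -8]].
det(H) = (-8)·(-8) − 2² = 60.
det(H) > 0 and tr(H) = -16 < 0, so H is negative definite and the point is a local maximum.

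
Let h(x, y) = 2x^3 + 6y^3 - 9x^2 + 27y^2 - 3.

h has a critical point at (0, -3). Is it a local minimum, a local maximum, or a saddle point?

The mixed partial ∂²h/∂x∂y is 0, so the Hessian at any point is diag(h_xx, h_yy) = diag(6(2x - 3), 18(2y + 3)).
At (0, -3): H = diag(-18, -54).
Both eigenvalues are negative, so H is negative definite: a local maximum.

local maximum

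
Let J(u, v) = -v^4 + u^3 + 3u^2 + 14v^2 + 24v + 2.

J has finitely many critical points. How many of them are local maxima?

2

J separates as a function of u plus a function of v, so ∇J=0 decouples.
∂J/∂u = 3u(u + 2) = 0 at u ∈ {-2, 0}; ∂J/∂v = -4(v - 3)(v + 1)(v + 2) = 0 at v ∈ {-2, -1, 3}.
The Hessian is diagonal: diag(J_uu, J_vv). Second derivatives: J_uu(-2)=-6, J_uu(0)=6; J_vv(-2)=-20, J_vv(-1)=16, J_vv(3)=-80.
Local maxima occur where both diagonal entries negative: (-2, -2), (-2, 3). Count: 2.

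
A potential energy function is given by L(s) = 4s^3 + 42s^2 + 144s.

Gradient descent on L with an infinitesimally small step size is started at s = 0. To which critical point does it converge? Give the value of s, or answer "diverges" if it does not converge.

L'(s) = 12(s + 3)(s + 4), so L'(0) = 144.
Gradient descent moves in the -L' direction, i.e. s is decreasing.
The nearest critical point in that direction is s = -3, where L'' = 12 > 0 (a local minimum). The iterate converges there.

-3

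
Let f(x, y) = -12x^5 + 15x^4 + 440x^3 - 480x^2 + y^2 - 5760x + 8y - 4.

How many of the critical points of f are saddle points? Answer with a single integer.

2

f separates as a function of x plus a function of y, so ∇f=0 decouples.
∂f/∂x = -60(x - 4)(x - 3)(x + 2)(x + 4) = 0 at x ∈ {-4, -2, 3, 4}; ∂f/∂y = 2(y + 4) = 0 at y ∈ {-4}.
The Hessian is diagonal: diag(f_xx, f_yy). Second derivatives: f_xx(-4)=6720, f_xx(-2)=-3600, f_xx(3)=2100, f_xx(4)=-2880; f_yy(-4)=2.
Saddle points occur where the two diagonal entries have opposite signs: (-2, -4), (4, -4). Count: 2.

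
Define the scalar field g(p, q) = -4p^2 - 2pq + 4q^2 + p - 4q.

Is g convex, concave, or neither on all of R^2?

neither

g is quadratic, so its Hessian is the constant matrix H = [[-8, -2], [-2, 8]].
det(H) = -68, tr(H) = 0.
det(H) < 0, so H is indefinite: neither convex nor concave.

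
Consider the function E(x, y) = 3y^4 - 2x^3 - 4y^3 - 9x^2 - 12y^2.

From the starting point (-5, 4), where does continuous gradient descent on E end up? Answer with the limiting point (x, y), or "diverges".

E is separable, so gradient descent decouples: x follows -∂E/∂x, y follows -∂E/∂y.
∂E/∂x = -6x(x + 3); at x=-5 this is -60, so x increases.
∂E/∂y = 12y(y - 2)(y + 1); at y=4 this is 480, so y decreases.
x converges to its nearest critical value -3 (a local min of the x-part); y converges to 2. The iterate converges to (-3, 2).

(-3, 2)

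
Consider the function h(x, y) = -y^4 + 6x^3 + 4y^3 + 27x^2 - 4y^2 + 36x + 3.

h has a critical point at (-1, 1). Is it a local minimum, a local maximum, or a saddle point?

The mixed partial ∂²h/∂x∂y is 0, so the Hessian at any point is diag(h_xx, h_yy) = diag(18(2x + 3), 4(-3y^2 + 6y - 2)).
At (-1, 1): H = diag(18, 4).
Both eigenvalues are positive, so H is positive definite: a local minimum.

local minimum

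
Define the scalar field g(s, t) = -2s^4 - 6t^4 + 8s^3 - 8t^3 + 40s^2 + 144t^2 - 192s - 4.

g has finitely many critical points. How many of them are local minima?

1

g separates as a function of s plus a function of t, so ∇g=0 decouples.
∂g/∂s = -8(s - 4)(s - 2)(s + 3) = 0 at s ∈ {-3, 2, 4}; ∂g/∂t = -24t(t - 3)(t + 4) = 0 at t ∈ {-4, 0, 3}.
The Hessian is diagonal: diag(g_ss, g_tt). Second derivatives: g_ss(-3)=-280, g_ss(2)=80, g_ss(4)=-112; g_tt(-4)=-672, g_tt(0)=288, g_tt(3)=-504.
Local minima occur where both diagonal entries positive: (2, 0). Count: 1.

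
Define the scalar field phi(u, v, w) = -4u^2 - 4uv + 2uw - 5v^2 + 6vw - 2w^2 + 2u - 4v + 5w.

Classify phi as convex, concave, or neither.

phi is quadratic, so its Hessian is the constant matrix H = [[-8, -4, 2], [-4, -10, 6], [2, 6, -4]].
Leading principal minors: -8, 64, -24.
Signs alternate −, +, − ⇒ H ≺ 0 ⇒ concave.

concave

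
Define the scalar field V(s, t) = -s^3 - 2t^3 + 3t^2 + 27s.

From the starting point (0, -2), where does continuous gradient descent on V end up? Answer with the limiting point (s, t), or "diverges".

(-3, 0)

V is separable, so gradient descent decouples: s follows -∂V/∂s, t follows -∂V/∂t.
∂V/∂s = -3(s - 3)(s + 3); at s=0 this is 27, so s decreases.
∂V/∂t = -6t(t - 1); at t=-2 this is -36, so t increases.
s converges to its nearest critical value -3 (a local min of the s-part); t converges to 0. The iterate converges to (-3, 0).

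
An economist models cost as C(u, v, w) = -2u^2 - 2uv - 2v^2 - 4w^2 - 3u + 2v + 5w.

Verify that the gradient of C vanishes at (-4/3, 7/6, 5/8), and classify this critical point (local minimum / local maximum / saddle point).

∇C = (-4u - 2v - 3, -2u - 4v + 2, -8w + 5); substituting (-4/3, 7/6, 5/8) gives ∇C = (0, 0, 0), so (-4/3, 7/6, 5/8) is indeed a critical point.
The Hessian is constant: H = [[-4, -2, 0], [-2, -4, 0], [0, 0, -8]].
Leading principal minors: Δ₁ = -4, Δ₂ = 12, Δ₃ = -96.
The minors alternate sign starting negative (−, +, −), so H is negative definite: a local maximum.

local maximum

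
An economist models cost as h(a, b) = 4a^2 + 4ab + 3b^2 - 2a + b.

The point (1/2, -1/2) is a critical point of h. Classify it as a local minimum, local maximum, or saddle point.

local minimum

The Hessian of h is constant: H = [[8, 4], [4, 6]].
det(H) = 8·6 − 4² = 32.
det(H) > 0 and tr(H) = 14 > 0, so H is positive definite and the point is a local minimum.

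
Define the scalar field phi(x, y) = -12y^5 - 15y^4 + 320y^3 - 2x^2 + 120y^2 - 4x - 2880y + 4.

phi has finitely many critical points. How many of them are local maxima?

2

phi separates as a function of x plus a function of y, so ∇phi=0 decouples.
∂phi/∂x = -4(x + 1) = 0 at x ∈ {-1}; ∂phi/∂y = -60(y - 3)(y - 2)(y + 2)(y + 4) = 0 at y ∈ {-4, -2, 2, 3}.
The Hessian is diagonal: diag(phi_xx, phi_yy). Second derivatives: phi_xx(-1)=-4; phi_yy(-4)=5040, phi_yy(-2)=-2400, phi_yy(2)=1440, phi_yy(3)=-2100.
Local maxima occur where both diagonal entries negative: (-1, -2), (-1, 3). Count: 2.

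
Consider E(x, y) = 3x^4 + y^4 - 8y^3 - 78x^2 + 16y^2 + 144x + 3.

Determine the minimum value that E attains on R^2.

E(x,y) separates as P(x) + Q(y) + 3, so its minimum is min P + min Q + 3.
P'(x) = 12(x - 3)(x - 1)(x + 4) vanishes at x ∈ {-4, 1, 3}; Q'(y) = 4y(y - 4)(y - 2) vanishes at y ∈ {0, 2, 4}.
Local minima of P (where P''>0): P(-4)=-1056, P(3)=-27. Local minima of Q: Q(0)=0, Q(4)=0.
So the global minimum of E is P(-4) + Q(0) + 3 = -1056 + 0 + 3 = -1053, attained at (-4, 0).

-1053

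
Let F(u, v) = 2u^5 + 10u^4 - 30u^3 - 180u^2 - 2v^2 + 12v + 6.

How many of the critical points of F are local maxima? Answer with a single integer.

2

F separates as a function of u plus a function of v, so ∇F=0 decouples.
∂F/∂u = 10u(u - 3)(u + 3)(u + 4) = 0 at u ∈ {-4, -3, 0, 3}; ∂F/∂v = -4(v - 3) = 0 at v ∈ {3}.
The Hessian is diagonal: diag(F_uu, F_vv). Second derivatives: F_uu(-4)=-280, F_uu(-3)=180, F_uu(0)=-360, F_uu(3)=1260; F_vv(3)=-4.
Local maxima occur where both diagonal entries negative: (-4, 3), (0, 3). Count: 2.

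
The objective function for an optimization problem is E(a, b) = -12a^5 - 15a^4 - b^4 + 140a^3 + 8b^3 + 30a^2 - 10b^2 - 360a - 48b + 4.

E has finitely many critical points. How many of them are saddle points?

E separates as a function of a plus a function of b, so ∇E=0 decouples.
∂E/∂a = -60(a - 2)(a - 1)(a + 1)(a + 3) = 0 at a ∈ {-3, -1, 1, 2}; ∂E/∂b = -4(b - 4)(b - 3)(b + 1) = 0 at b ∈ {-1, 3, 4}.
The Hessian is diagonal: diag(E_aa, E_bb). Second derivatives: E_aa(-3)=2400, E_aa(-1)=-720, E_aa(1)=480, E_aa(2)=-900; E_bb(-1)=-80, E_bb(3)=16, E_bb(4)=-20.
Saddle points occur where the two diagonal entries have opposite signs: (-3, -1), (-3, 4), (-1, 3), (1, -1), (1, 4), (2, 3). Count: 6.

6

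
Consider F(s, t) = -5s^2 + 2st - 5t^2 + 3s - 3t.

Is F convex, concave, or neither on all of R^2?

concave

F is quadratic, so its Hessian is the constant matrix H = [[-10, 2], [2, -10]].
det(H) = 96, tr(H) = -20.
det(H) > 0 and tr(H) < 0, so H is negative definite everywhere: concave.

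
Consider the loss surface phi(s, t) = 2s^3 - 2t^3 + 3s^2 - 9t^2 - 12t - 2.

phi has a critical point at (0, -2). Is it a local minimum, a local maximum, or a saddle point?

The mixed partial ∂²phi/∂s∂t is 0, so the Hessian at any point is diag(phi_ss, phi_tt) = diag(6(2s + 1), -6(2t + 3)).
At (0, -2): H = diag(6, 6).
Both eigenvalues are positive, so H is positive definite: a local minimum.

local minimum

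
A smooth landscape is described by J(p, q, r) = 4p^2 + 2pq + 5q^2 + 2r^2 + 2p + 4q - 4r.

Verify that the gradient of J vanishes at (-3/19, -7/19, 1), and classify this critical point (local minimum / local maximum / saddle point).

local minimum

∇J = (8p + 2q + 2, 2p + 10q + 4, 4r - 4); substituting (-3/19, -7/19, 1) gives ∇J = (0, 0, 0), so (-3/19, -7/19, 1) is indeed a critical point.
The Hessian is constant: H = [[8, 2, 0], [2, 10, 0], [0, 0, 4]].
Leading principal minors: Δ₁ = 8, Δ₂ = 76, Δ₃ = 304.
All leading minors are positive, so H is positive definite: a local minimum.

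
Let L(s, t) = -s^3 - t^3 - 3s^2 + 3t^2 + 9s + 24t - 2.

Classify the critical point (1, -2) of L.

The mixed partial ∂²L/∂s∂t is 0, so the Hessian at any point is diag(L_ss, L_tt) = diag(-6(s + 1), 6(-t + 1)).
At (1, -2): H = diag(-12, 18).
The eigenvalues have opposite signs, so H is indefinite: a saddle point.

saddle point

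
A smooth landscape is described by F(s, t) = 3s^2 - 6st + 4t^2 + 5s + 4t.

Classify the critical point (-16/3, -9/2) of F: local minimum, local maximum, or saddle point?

local minimum

The Hessian of F is constant: H = [[6, -6], [-6, 8]].
det(H) = 6·8 − (-6)² = 12.
det(H) > 0 and tr(H) = 14 > 0, so H is positive definite and the point is a local minimum.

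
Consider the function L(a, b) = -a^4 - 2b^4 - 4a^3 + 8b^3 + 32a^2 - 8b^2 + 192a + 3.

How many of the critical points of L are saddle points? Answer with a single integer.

4

L separates as a function of a plus a function of b, so ∇L=0 decouples.
∂L/∂a = -4(a - 4)(a + 3)(a + 4) = 0 at a ∈ {-4, -3, 4}; ∂L/∂b = -8b(b - 2)(b - 1) = 0 at b ∈ {0, 1, 2}.
The Hessian is diagonal: diag(L_aa, L_bb). Second derivatives: L_aa(-4)=-32, L_aa(-3)=28, L_aa(4)=-224; L_bb(0)=-16, L_bb(1)=8, L_bb(2)=-16.
Saddle points occur where the two diagonal entries have opposite signs: (-4, 1), (-3, 0), (-3, 2), (4, 1). Count: 4.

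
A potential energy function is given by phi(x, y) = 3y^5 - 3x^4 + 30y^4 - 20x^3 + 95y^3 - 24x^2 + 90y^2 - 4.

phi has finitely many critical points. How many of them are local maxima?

phi separates as a function of x plus a function of y, so ∇phi=0 decouples.
∂phi/∂x = -12x(x + 1)(x + 4) = 0 at x ∈ {-4, -1, 0}; ∂phi/∂y = 15y(y + 1)(y + 3)(y + 4) = 0 at y ∈ {-4, -3, -1, 0}.
The Hessian is diagonal: diag(phi_xx, phi_yy). Second derivatives: phi_xx(-4)=-144, phi_xx(-1)=36, phi_xx(0)=-48; phi_yy(-4)=-180, phi_yy(-3)=90, phi_yy(-1)=-90, phi_yy(0)=180.
Local maxima occur where both diagonal entries negative: (-4, -4), (-4, -1), (0, -4), (0, -1). Count: 4.

4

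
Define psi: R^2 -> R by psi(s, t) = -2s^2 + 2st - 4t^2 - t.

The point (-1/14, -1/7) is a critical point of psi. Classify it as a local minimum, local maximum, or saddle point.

local maximum

The Hessian of psi is constant: H = [[-4, 2], [2, -8]].
det(H) = (-4)·(-8) − 2² = 28.
det(H) > 0 and tr(H) = -12 < 0, so H is negative definite and the point is a local maximum.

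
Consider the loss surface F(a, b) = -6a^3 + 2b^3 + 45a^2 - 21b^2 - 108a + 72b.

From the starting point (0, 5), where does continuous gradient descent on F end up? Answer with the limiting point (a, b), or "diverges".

(2, 4)

F is separable, so gradient descent decouples: a follows -∂F/∂a, b follows -∂F/∂b.
∂F/∂a = -18(a - 3)(a - 2); at a=0 this is -108, so a increases.
∂F/∂b = 6(b - 4)(b - 3); at b=5 this is 12, so b decreases.
a converges to its nearest critical value 2 (a local min of the a-part); b converges to 4. The iterate converges to (2, 4).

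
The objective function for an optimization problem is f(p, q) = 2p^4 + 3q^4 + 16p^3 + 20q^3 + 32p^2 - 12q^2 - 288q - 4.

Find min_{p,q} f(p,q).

-420

f(p,q) separates as A(p) + B(q) − 4, so its minimum is min A + min B − 4.
A'(p) = 8p(p + 2)(p + 4) vanishes at p ∈ {-4, -2, 0}; B'(q) = 12(q - 2)(q + 3)(q + 4) vanishes at q ∈ {-4, -3, 2}.
Local minima of A (where A''>0): A(-4)=0, A(0)=0. Local minima of B: B(-4)=448, B(2)=-416.
So the global minimum of f is A(-4) + B(2) − 4 = 0 − 416 − 4 = -420, attained at (-4, 2).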